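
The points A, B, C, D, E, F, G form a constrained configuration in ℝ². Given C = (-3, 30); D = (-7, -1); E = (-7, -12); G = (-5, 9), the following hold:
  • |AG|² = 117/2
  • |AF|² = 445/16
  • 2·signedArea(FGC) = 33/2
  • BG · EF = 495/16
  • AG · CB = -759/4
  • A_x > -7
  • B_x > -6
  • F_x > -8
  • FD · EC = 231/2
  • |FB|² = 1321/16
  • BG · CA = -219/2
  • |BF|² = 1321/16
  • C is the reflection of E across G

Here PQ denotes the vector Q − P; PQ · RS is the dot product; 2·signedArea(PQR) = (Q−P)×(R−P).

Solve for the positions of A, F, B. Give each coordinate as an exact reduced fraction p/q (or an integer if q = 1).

1. F_x = -7  [2·signedArea(FGC) = 33/2 ∩ FD · EC = 231/2]
2. F_y = -15/4  [2·signedArea(FGC) = 33/2 ∩ FD · EC = 231/2]
   → F = (-7, -15/4)
3. B_y = 21/4  [BG · EF = 495/16]
4. B_x = -23/4  [|FB|² = 1321/16]
   → B = (-23/4, 21/4)
5. A_x = -13/2  [AG · CB = -759/4 ∩ BG · CA = -219/2]
6. A_y = 3/2  [AG · CB = -759/4 ∩ BG · CA = -219/2]
   → A = (-13/2, 3/2)

A = (-13/2, 3/2)
B = (-23/4, 21/4)
F = (-7, -15/4)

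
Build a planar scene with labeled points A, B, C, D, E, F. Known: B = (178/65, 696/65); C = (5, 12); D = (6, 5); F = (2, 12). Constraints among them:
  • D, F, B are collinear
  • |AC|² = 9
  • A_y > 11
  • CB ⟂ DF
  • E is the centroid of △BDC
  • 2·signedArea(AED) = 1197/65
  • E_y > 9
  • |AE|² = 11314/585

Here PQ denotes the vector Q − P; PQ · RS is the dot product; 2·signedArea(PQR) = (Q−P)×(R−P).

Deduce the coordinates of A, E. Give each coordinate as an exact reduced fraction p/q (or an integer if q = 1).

A = (8, 12)
E = (893/195, 1801/195)

1. E_x = 893/195  [E is the centroid of △BDC]
2. E_y = 1801/195  [E is the centroid of △BDC]
   → E = (893/195, 1801/195)
3. A_x = 8  [line 826/195·x + 277/195·y + -764/15 = 0 ∩ |AE|² = 11314/585]
4. A_y = 12  [line 826/195·x + 277/195·y + -764/15 = 0 ∩ |AE|² = 11314/585]
   → A = (8, 12)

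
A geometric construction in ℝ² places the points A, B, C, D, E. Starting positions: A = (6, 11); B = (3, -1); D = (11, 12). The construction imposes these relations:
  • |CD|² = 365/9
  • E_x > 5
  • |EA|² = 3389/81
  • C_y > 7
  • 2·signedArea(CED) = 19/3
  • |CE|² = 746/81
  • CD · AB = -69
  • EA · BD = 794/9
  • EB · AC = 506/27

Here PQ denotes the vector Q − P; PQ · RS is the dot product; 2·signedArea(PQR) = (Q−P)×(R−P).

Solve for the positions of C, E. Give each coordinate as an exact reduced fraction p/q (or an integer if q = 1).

1. C_x = 20/3  [line 3·x + 12·y + -108 = 0 ∩ |CD|² = 365/9]
2. C_y = 22/3  [line 3·x + 12·y + -108 = 0 ∩ |CD|² = 365/9]
   → C = (20/3, 22/3)
3. E_x = 49/9  [EA · BD = 794/9 ∩ 2·signedArea(CED) = 19/3]
4. E_y = 41/9  [EA · BD = 794/9 ∩ 2·signedArea(CED) = 19/3]
   → E = (49/9, 41/9)

C = (20/3, 22/3)
E = (49/9, 41/9)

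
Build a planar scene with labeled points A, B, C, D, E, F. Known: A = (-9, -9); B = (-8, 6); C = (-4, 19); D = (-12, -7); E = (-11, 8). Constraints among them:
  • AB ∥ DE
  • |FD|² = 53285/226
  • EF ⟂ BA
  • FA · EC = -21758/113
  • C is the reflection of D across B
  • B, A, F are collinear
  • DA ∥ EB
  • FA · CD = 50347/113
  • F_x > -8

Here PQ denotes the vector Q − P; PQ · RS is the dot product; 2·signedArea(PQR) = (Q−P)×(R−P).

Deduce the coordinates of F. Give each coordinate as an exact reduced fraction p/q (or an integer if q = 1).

F = (-1781/226, 1761/226)

1. F_x = -1781/226  [B, A, F are collinear ∩ EF ⟂ BA]
2. F_y = 1761/226  [B, A, F are collinear ∩ EF ⟂ BA]
   → F = (-1781/226, 1761/226)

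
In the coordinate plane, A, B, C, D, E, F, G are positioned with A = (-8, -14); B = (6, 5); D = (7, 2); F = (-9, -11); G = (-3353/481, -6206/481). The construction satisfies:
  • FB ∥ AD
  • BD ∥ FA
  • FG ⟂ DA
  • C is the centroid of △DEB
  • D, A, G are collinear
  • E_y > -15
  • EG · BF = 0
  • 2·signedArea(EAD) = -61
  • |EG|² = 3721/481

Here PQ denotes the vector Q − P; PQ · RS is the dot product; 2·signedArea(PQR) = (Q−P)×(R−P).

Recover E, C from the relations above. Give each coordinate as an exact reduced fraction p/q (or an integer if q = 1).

C = (1292/481, -3754/1443)
E = (-2377/481, -7121/481)

1. E_x = -2377/481  [EG · BF = 0 ∩ 2·signedArea(EAD) = -61]
2. E_y = -7121/481  [EG · BF = 0 ∩ 2·signedArea(EAD) = -61]
   → E = (-2377/481, -7121/481)
3. C_x = 1292/481  [C is the centroid of △DEB]
4. C_y = -3754/1443  [C is the centroid of △DEB]
   → C = (1292/481, -3754/1443)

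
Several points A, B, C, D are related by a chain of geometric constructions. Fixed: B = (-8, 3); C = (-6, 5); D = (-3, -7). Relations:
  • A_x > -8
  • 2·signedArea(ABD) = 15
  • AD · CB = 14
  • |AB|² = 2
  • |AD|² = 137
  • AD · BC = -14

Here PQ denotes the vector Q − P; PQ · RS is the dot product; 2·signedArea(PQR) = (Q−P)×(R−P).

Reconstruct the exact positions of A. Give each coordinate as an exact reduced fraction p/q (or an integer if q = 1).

1. A_x = -7  [AD · BC = -14 ∩ 2·signedArea(ABD) = 15]
2. A_y = 4  [AD · BC = -14 ∩ 2·signedArea(ABD) = 15]
   → A = (-7, 4)

A = (-7, 4)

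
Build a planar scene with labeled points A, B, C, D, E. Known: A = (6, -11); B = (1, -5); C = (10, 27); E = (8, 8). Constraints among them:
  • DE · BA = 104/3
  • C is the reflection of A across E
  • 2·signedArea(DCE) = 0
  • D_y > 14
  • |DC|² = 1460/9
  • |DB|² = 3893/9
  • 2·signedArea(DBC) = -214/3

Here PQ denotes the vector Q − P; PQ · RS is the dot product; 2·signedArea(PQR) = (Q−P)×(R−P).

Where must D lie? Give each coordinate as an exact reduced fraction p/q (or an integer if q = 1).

D = (26/3, 43/3)

1. D_x = 26/3  [2·signedArea(DCE) = 0 ∩ DE · BA = 104/3]
2. D_y = 43/3  [2·signedArea(DCE) = 0 ∩ DE · BA = 104/3]
   → D = (26/3, 43/3)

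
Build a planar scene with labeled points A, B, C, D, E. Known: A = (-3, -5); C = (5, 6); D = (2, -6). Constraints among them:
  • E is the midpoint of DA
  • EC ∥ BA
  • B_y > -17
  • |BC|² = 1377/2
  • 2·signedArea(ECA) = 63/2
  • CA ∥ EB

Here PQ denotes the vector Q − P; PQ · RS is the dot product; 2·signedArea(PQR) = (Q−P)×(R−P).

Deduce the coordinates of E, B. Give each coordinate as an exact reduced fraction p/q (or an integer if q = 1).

1. E_x = -1/2  [E is the midpoint of DA]
2. E_y = -11/2  [E is the midpoint of DA]
   → E = (-1/2, -11/2)
3. B_x = -17/2  [EC ∥ BA ∩ CA ∥ EB]
4. B_y = -33/2  [EC ∥ BA ∩ CA ∥ EB]
   → B = (-17/2, -33/2)

B = (-17/2, -33/2)
E = (-1/2, -11/2)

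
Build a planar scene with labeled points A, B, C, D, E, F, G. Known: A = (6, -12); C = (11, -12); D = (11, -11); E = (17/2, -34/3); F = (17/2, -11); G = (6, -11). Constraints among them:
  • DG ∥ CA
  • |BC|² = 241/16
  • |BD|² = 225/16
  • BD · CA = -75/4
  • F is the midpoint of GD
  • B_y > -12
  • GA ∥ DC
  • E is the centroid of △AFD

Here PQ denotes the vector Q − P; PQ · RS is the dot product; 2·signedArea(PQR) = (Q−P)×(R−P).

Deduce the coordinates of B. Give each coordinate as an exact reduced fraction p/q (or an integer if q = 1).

1. B_x = 29/4  [BD · CA = -75/4]
2. B_y = -11  [|BD|² = 225/16]
   → B = (29/4, -11)

B = (29/4, -11)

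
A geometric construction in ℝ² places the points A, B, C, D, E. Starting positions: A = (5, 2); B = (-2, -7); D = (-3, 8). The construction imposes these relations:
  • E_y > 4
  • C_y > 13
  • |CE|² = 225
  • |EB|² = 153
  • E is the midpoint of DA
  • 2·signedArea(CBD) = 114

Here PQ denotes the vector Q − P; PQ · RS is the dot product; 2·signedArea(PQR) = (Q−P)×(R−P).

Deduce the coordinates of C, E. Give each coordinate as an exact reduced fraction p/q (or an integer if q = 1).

C = (-11, 14)
E = (1, 5)

1. E_x = 1  [E is the midpoint of DA]
2. E_y = 5  [E is the midpoint of DA]
   → E = (1, 5)
3. C_x = -11  [line -15·x + -1·y + -151 = 0 ∩ |CE|² = 225]
4. C_y = 14  [line -15·x + -1·y + -151 = 0 ∩ |CE|² = 225]
   → C = (-11, 14)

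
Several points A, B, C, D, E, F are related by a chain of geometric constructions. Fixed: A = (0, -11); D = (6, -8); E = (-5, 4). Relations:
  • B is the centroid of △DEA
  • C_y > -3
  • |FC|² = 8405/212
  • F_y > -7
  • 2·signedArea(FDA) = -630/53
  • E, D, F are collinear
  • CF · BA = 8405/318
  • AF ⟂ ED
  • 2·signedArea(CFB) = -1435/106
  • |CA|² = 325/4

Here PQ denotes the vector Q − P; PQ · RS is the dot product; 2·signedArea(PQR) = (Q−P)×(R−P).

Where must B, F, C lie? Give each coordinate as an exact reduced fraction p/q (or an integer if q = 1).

B = (1/3, -5)
C = (1/2, -2)
F = (252/53, -352/53)

1. B_x = 1/3  [B is the centroid of △DEA]
2. B_y = -5  [B is the centroid of △DEA]
   → B = (1/3, -5)
3. F_x = 252/53  [E, D, F are collinear ∩ AF ⟂ ED]
4. F_y = -352/53  [E, D, F are collinear ∩ AF ⟂ ED]
   → F = (252/53, -352/53)
5. C_x = 1/2  [CF · BA = 8405/318 ∩ 2·signedArea(CFB) = -1435/106]
6. C_y = -2  [CF · BA = 8405/318 ∩ 2·signedArea(CFB) = -1435/106]
   → C = (1/2, -2)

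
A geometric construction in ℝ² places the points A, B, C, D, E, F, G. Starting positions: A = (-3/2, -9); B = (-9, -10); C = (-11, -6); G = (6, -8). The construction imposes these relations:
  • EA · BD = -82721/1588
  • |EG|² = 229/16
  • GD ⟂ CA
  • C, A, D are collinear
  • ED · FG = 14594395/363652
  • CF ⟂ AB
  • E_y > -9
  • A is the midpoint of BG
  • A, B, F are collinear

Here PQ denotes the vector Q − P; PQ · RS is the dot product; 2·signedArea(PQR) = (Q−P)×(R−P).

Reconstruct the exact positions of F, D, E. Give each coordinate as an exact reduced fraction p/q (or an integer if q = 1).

1. F_x = -2391/229  [A, B, F are collinear ∩ CF ⟂ AB]
2. F_y = -2334/229  [A, B, F are collinear ∩ CF ⟂ AB]
   → F = (-2391/229, -2334/229)
3. D_x = 1998/397  [C, A, D are collinear ∩ GD ⟂ CA]
4. D_y = -4392/397  [C, A, D are collinear ∩ GD ⟂ CA]
   → D = (1998/397, -4392/397)
5. E_x = 9/4  [ED · FG = 14594395/363652 ∩ EA · BD = -82721/1588]
6. E_y = -17/2  [ED · FG = 14594395/363652 ∩ EA · BD = -82721/1588]
   → E = (9/4, -17/2)

D = (1998/397, -4392/397)
E = (9/4, -17/2)
F = (-2391/229, -2334/229)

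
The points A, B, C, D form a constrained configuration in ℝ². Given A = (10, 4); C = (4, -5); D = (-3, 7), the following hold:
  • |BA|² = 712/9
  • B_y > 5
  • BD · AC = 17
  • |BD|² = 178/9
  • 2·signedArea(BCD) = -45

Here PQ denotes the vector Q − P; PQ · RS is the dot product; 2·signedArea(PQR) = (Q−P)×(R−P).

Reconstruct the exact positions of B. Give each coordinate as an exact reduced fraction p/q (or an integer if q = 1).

1. B_x = 4/3  [BD · AC = 17 ∩ 2·signedArea(BCD) = -45]
2. B_y = 6  [BD · AC = 17 ∩ 2·signedArea(BCD) = -45]
   → B = (4/3, 6)

B = (4/3, 6)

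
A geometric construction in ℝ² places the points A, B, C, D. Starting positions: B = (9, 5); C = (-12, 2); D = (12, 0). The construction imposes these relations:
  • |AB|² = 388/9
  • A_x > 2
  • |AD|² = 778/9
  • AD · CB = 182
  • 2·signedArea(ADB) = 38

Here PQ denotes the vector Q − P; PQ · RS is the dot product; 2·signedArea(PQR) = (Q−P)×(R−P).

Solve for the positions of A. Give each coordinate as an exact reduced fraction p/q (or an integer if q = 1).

A = (3, 7/3)

1. A_x = 3  [AD · CB = 182 ∩ 2·signedArea(ADB) = 38]
2. A_y = 7/3  [AD · CB = 182 ∩ 2·signedArea(ADB) = 38]
   → A = (3, 7/3)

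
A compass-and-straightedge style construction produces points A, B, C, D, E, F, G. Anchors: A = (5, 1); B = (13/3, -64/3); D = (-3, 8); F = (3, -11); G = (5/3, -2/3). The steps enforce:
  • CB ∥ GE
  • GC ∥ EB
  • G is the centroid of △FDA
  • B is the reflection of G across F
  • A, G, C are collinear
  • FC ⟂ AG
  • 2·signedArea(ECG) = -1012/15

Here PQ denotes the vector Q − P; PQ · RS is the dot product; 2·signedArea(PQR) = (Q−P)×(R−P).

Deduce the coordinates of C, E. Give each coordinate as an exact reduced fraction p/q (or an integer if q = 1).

C = (-7/5, -11/5)
E = (37/5, -99/5)

1. C_x = -7/5  [A, G, C are collinear ∩ FC ⟂ AG]
2. C_y = -11/5  [A, G, C are collinear ∩ FC ⟂ AG]
   → C = (-7/5, -11/5)
3. E_x = 37/5  [GC ∥ EB ∩ CB ∥ GE]
4. E_y = -99/5  [GC ∥ EB ∩ CB ∥ GE]
   → E = (37/5, -99/5)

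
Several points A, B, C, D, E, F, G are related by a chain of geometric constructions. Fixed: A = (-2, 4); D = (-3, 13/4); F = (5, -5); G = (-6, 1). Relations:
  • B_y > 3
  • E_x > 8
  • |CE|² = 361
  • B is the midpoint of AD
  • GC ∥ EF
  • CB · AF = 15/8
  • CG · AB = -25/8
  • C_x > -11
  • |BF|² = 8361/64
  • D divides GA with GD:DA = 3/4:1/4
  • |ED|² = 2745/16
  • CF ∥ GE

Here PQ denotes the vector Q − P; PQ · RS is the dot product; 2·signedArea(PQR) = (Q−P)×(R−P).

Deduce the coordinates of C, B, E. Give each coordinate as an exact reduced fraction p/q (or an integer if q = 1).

B = (-5/2, 29/8)
C = (-10, -2)
E = (9, -2)

1. B_x = -5/2  [B is the midpoint of AD]
2. B_y = 29/8  [B is the midpoint of AD]
   → B = (-5/2, 29/8)
3. C_x = -10  [CB · AF = 15/8 ∩ CG · AB = -25/8]
4. C_y = -2  [CB · AF = 15/8 ∩ CG · AB = -25/8]
   → C = (-10, -2)
5. E_x = 9  [GC ∥ EF ∩ CF ∥ GE]
6. E_y = -2  [GC ∥ EF ∩ CF ∥ GE]
   → E = (9, -2)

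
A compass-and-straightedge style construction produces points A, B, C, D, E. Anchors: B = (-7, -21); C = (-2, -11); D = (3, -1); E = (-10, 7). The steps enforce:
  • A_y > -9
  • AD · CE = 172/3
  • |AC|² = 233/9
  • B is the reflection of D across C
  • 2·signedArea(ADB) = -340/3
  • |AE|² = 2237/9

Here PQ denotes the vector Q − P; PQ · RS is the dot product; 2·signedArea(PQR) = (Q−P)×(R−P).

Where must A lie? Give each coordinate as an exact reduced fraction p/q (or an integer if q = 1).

1. A_x = -19/3  [AD · CE = 172/3 ∩ 2·signedArea(ADB) = -340/3]
2. A_y = -25/3  [AD · CE = 172/3 ∩ 2·signedArea(ADB) = -340/3]
   → A = (-19/3, -25/3)

A = (-19/3, -25/3)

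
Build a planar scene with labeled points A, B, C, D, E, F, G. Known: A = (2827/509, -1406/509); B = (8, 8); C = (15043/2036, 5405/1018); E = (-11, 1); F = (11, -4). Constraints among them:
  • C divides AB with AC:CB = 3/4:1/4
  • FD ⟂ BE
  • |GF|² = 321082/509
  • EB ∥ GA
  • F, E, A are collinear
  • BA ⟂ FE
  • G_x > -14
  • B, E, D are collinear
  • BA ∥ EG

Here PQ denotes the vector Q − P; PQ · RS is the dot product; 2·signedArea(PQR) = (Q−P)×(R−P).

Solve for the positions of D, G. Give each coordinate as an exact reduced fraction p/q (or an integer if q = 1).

1. D_x = 2767/410  [B, E, D are collinear ∩ FD ⟂ BE]
2. D_y = 3091/410  [B, E, D are collinear ∩ FD ⟂ BE]
   → D = (2767/410, 3091/410)
3. G_x = -6844/509  [EB ∥ GA ∩ BA ∥ EG]
4. G_y = -4969/509  [EB ∥ GA ∩ BA ∥ EG]
   → G = (-6844/509, -4969/509)

D = (2767/410, 3091/410)
G = (-6844/509, -4969/509)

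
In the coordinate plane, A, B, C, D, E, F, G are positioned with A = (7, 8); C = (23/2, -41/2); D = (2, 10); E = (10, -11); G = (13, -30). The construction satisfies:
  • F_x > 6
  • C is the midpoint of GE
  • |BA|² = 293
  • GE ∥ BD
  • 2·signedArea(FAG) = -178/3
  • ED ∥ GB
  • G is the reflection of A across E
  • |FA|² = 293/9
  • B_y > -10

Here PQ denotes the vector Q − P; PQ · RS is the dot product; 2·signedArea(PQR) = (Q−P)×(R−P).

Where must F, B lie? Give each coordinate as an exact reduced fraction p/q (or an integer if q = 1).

B = (5, -9)
F = (19/3, 7/3)

1. F_x = 19/3  [line 38·x + 6·y + -764/3 = 0 ∩ |FA|² = 293/9]
2. F_y = 7/3  [line 38·x + 6·y + -764/3 = 0 ∩ |FA|² = 293/9]
   → F = (19/3, 7/3)
3. B_x = 5  [GE ∥ BD ∩ ED ∥ GB]
4. B_y = -9  [GE ∥ BD ∩ ED ∥ GB]
   → B = (5, -9)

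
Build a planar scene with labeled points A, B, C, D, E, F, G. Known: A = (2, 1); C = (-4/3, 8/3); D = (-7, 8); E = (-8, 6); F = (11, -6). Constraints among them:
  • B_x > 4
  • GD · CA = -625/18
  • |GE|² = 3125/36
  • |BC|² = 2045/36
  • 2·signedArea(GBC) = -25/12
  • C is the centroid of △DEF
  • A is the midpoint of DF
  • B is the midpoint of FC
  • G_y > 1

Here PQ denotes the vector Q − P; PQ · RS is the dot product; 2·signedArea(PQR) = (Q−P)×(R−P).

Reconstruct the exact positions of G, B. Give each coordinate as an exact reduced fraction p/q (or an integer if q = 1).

1. G_x = 1/3  [line -10/3·x + 5/3·y + -35/18 = 0 ∩ |GE|² = 3125/36]
2. G_y = 11/6  [line -10/3·x + 5/3·y + -35/18 = 0 ∩ |GE|² = 3125/36]
   → G = (1/3, 11/6)
3. B_x = 29/6  [2·signedArea(GBC) = -25/12 ∩ B is the midpoint of FC]
4. B_y = -5/3  [2·signedArea(GBC) = -25/12 ∩ B is the midpoint of FC]
   → B = (29/6, -5/3)

B = (29/6, -5/3)
G = (1/3, 11/6)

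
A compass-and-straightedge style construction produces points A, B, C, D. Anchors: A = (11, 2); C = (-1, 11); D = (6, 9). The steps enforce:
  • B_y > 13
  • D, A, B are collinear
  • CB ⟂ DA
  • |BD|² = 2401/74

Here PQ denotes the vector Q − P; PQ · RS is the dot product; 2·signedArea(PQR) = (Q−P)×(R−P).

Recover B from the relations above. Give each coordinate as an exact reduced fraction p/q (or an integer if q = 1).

B = (199/74, 1009/74)

1. B_x = 199/74  [D, A, B are collinear ∩ CB ⟂ DA]
2. B_y = 1009/74  [D, A, B are collinear ∩ CB ⟂ DA]
   → B = (199/74, 1009/74)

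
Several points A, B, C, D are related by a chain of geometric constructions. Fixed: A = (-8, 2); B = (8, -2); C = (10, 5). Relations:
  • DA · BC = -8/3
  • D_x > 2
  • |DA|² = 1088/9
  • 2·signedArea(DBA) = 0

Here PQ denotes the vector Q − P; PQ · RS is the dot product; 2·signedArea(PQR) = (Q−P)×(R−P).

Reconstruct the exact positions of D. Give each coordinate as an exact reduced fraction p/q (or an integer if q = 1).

1. D_x = 8/3  [2·signedArea(DBA) = 0 ∩ DA · BC = -8/3]
2. D_y = -2/3  [2·signedArea(DBA) = 0 ∩ DA · BC = -8/3]
   → D = (8/3, -2/3)

D = (8/3, -2/3)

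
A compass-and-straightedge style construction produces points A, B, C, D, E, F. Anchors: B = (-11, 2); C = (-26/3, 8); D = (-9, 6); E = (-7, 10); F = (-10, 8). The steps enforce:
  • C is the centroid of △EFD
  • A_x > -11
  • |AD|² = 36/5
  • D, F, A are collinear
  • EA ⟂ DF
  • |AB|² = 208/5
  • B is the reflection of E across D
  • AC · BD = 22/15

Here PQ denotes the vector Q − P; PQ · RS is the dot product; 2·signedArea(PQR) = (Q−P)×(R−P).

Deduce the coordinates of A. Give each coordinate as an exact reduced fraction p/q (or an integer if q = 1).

A = (-51/5, 42/5)

1. A_x = -51/5  [D, F, A are collinear ∩ EA ⟂ DF]
2. A_y = 42/5  [D, F, A are collinear ∩ EA ⟂ DF]
   → A = (-51/5, 42/5)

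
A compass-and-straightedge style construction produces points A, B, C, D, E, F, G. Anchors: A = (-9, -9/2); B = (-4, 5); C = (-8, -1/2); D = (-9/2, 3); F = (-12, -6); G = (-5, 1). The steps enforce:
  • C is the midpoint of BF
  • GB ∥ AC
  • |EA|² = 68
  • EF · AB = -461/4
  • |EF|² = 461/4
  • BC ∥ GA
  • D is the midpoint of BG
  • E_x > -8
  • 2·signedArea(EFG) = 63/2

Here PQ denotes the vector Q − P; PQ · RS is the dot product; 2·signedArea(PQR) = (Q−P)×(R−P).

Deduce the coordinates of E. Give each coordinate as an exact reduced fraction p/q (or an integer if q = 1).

E = (-7, 7/2)

1. E_x = -7  [EF · AB = -461/4 ∩ 2·signedArea(EFG) = 63/2]
2. E_y = 7/2  [EF · AB = -461/4 ∩ 2·signedArea(EFG) = 63/2]
   → E = (-7, 7/2)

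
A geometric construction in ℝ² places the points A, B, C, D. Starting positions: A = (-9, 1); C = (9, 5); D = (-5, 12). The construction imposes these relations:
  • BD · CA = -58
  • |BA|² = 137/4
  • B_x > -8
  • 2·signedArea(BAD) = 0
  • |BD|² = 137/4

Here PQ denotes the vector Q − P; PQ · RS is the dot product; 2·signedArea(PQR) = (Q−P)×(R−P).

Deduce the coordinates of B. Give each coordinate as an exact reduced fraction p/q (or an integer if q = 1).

1. B_x = -7  [2·signedArea(BAD) = 0 ∩ BD · CA = -58]
2. B_y = 13/2  [2·signedArea(BAD) = 0 ∩ BD · CA = -58]
   → B = (-7, 13/2)

B = (-7, 13/2)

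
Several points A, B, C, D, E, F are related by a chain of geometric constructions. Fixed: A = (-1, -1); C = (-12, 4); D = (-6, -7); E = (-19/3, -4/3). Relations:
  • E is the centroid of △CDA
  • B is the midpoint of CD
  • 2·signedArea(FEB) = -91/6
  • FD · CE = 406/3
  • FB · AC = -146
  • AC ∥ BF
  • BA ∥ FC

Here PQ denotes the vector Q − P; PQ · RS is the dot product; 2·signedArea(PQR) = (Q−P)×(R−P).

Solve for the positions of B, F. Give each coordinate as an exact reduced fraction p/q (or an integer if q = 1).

B = (-9, -3/2)
F = (-20, 7/2)

1. B_x = -9  [B is the midpoint of CD]
2. B_y = -3/2  [B is the midpoint of CD]
   → B = (-9, -3/2)
3. F_x = -20  [BA ∥ FC ∩ AC ∥ BF]
4. F_y = 7/2  [BA ∥ FC ∩ AC ∥ BF]
   → F = (-20, 7/2)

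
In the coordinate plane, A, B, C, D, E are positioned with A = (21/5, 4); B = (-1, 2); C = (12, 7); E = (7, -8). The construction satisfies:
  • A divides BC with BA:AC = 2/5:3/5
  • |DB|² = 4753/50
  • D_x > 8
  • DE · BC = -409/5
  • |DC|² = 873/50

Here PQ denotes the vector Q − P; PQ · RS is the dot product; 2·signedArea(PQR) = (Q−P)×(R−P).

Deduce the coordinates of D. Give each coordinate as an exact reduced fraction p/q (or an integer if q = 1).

1. D_x = 81/10  [line -13·x + -5·y + 664/5 = 0 ∩ |DB|² = 4753/50]
2. D_y = 11/2  [line -13·x + -5·y + 664/5 = 0 ∩ |DB|² = 4753/50]
   → D = (81/10, 11/2)

D = (81/10, 11/2)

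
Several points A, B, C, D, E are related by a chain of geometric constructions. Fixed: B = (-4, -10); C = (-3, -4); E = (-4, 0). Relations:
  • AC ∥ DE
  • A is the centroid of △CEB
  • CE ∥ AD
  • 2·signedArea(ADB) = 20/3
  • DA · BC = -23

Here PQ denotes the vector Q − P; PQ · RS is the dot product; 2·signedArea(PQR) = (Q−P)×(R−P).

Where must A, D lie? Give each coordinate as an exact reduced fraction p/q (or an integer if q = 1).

A = (-11/3, -14/3)
D = (-14/3, -2/3)

1. A_x = -11/3  [A is the centroid of △CEB]
2. A_y = -14/3  [A is the centroid of △CEB]
   → A = (-11/3, -14/3)
3. D_x = -14/3  [AC ∥ DE ∩ CE ∥ AD]
4. D_y = -2/3  [AC ∥ DE ∩ CE ∥ AD]
   → D = (-14/3, -2/3)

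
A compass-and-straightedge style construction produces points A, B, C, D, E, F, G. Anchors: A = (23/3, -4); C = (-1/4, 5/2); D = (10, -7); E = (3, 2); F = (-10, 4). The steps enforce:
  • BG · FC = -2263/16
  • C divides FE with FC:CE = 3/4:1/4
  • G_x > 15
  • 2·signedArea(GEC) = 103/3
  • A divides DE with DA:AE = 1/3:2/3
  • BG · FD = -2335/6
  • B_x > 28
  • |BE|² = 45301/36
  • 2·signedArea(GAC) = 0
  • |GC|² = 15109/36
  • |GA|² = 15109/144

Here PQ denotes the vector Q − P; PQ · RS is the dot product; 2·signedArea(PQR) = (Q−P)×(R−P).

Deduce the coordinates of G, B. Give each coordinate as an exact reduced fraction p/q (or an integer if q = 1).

B = (169/6, -23)
G = (187/12, -21/2)

1. G_x = 187/12  [2·signedArea(GAC) = 0 ∩ 2·signedArea(GEC) = 103/3]
2. G_y = -21/2  [2·signedArea(GAC) = 0 ∩ 2·signedArea(GEC) = 103/3]
   → G = (187/12, -21/2)
3. B_x = 169/6  [BG · FD = -2335/6 ∩ BG · FC = -2263/16]
4. B_y = -23  [BG · FD = -2335/6 ∩ BG · FC = -2263/16]
   → B = (169/6, -23)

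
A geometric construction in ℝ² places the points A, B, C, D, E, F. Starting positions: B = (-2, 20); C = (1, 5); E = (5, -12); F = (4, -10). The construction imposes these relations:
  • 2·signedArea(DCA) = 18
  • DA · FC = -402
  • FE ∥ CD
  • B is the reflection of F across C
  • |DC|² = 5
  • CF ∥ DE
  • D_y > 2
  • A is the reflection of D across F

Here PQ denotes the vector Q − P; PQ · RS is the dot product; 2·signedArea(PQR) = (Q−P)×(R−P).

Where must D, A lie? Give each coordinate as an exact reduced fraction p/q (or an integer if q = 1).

1. D_x = 2  [CF ∥ DE ∩ FE ∥ CD]
2. D_y = 3  [CF ∥ DE ∩ FE ∥ CD]
   → D = (2, 3)
3. A_x = 6  [A is the reflection of D across F]
4. A_y = -23  [A is the reflection of D across F]
   → A = (6, -23)

A = (6, -23)
D = (2, 3)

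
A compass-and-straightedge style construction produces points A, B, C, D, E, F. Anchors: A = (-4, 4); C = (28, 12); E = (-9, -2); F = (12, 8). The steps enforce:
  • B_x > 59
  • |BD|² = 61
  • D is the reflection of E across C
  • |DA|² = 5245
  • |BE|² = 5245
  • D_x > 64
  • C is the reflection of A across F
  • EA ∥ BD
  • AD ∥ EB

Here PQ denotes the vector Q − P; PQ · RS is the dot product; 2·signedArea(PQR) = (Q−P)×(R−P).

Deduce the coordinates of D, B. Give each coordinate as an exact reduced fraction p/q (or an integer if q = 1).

B = (60, 20)
D = (65, 26)

1. D_x = 65  [D is the reflection of E across C]
2. D_y = 26  [D is the reflection of E across C]
   → D = (65, 26)
3. B_x = 60  [EA ∥ BD ∩ AD ∥ EB]
4. B_y = 20  [EA ∥ BD ∩ AD ∥ EB]
   → B = (60, 20)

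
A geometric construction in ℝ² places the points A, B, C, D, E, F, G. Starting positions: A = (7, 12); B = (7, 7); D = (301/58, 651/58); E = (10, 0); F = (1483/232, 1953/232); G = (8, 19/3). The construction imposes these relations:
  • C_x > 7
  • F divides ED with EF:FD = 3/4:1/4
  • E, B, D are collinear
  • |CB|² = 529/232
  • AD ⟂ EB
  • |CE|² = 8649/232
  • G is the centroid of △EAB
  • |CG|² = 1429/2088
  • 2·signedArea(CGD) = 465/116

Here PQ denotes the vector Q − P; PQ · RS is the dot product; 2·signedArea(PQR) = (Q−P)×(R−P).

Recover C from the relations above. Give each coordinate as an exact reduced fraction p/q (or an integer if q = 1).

C = (881/116, 651/116)

1. C_x = 881/116  [line -851/174·x + -163/58·y + 635/12 = 0 ∩ |CB|² = 529/232]
2. C_y = 651/116  [line -851/174·x + -163/58·y + 635/12 = 0 ∩ |CB|² = 529/232]
   → C = (881/116, 651/116)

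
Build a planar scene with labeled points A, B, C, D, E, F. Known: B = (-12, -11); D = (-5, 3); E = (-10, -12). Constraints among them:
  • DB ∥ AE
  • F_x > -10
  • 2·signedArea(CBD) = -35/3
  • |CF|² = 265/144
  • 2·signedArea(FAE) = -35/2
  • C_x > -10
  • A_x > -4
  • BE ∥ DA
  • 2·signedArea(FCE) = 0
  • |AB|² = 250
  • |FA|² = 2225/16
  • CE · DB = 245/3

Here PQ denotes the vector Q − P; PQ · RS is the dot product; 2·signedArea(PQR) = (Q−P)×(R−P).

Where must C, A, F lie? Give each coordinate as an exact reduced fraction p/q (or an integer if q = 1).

A = (-3, 2)
C = (-9, -20/3)
F = (-37/4, -8)

1. C_x = -9  [2·signedArea(CBD) = -35/3 ∩ CE · DB = 245/3]
2. C_y = -20/3  [2·signedArea(CBD) = -35/3 ∩ CE · DB = 245/3]
   → C = (-9, -20/3)
3. A_x = -3  [DB ∥ AE ∩ BE ∥ DA]
4. A_y = 2  [DB ∥ AE ∩ BE ∥ DA]
   → A = (-3, 2)
5. F_x = -37/4  [2·signedArea(FCE) = 0 ∩ 2·signedArea(FAE) = -35/2]
6. F_y = -8  [2·signedArea(FCE) = 0 ∩ 2·signedArea(FAE) = -35/2]
   → F = (-37/4, -8)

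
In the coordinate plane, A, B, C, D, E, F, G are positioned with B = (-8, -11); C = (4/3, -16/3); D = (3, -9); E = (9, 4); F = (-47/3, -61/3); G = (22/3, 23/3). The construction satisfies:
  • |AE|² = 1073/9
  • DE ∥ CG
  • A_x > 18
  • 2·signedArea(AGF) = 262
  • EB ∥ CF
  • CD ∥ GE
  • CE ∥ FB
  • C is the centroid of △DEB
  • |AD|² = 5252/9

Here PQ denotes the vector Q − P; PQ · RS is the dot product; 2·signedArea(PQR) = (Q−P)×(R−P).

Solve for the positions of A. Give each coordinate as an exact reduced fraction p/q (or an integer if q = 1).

A = (55/3, 29/3)

1. A_x = 55/3  [line 28·x + -23·y + -291 = 0 ∩ |AE|² = 1073/9]
2. A_y = 29/3  [line 28·x + -23·y + -291 = 0 ∩ |AE|² = 1073/9]
   → A = (55/3, 29/3)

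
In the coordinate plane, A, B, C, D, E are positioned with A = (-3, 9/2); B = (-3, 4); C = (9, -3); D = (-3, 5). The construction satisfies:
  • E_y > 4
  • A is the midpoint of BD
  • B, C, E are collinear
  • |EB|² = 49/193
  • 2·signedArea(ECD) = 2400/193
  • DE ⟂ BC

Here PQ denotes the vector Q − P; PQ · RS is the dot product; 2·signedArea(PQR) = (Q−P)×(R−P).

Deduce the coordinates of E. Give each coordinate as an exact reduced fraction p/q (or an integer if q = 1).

E = (-663/193, 821/193)

1. E_x = -663/193  [B, C, E are collinear ∩ DE ⟂ BC]
2. E_y = 821/193  [B, C, E are collinear ∩ DE ⟂ BC]
   → E = (-663/193, 821/193)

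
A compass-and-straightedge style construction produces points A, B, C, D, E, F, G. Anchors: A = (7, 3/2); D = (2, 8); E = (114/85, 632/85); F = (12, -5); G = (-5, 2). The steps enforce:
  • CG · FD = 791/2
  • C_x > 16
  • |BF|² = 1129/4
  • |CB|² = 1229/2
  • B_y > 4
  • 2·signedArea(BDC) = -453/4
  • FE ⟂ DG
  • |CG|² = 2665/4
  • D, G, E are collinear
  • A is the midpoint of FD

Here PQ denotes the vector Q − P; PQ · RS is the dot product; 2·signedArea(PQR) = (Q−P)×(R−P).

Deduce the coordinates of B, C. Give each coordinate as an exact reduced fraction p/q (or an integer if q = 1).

1. C_x = 17  [line 10·x + -13·y + -639/2 = 0 ∩ |CG|² = 2665/4]
2. C_y = -23/2  [line 10·x + -13·y + -639/2 = 0 ∩ |CG|² = 2665/4]
   → C = (17, -23/2)
3. B_x = -3/2  [line 39/2·x + 15·y + -183/4 = 0 ∩ |BF|² = 1129/4]
4. B_y = 5  [line 39/2·x + 15·y + -183/4 = 0 ∩ |BF|² = 1129/4]
   → B = (-3/2, 5)

B = (-3/2, 5)
C = (17, -23/2)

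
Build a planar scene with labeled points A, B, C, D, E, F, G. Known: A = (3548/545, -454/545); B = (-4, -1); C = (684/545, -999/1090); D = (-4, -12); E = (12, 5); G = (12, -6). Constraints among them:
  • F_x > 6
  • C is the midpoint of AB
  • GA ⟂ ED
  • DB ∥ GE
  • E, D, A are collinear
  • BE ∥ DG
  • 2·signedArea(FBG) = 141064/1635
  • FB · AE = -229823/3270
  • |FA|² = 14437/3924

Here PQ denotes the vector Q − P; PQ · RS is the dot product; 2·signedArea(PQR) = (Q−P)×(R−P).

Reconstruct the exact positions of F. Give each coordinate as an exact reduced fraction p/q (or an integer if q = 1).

F = (10772/1635, 1181/1090)

1. F_x = 10772/1635  [2·signedArea(FBG) = 141064/1635 ∩ FB · AE = -229823/3270]
2. F_y = 1181/1090  [2·signedArea(FBG) = 141064/1635 ∩ FB · AE = -229823/3270]
   → F = (10772/1635, 1181/1090)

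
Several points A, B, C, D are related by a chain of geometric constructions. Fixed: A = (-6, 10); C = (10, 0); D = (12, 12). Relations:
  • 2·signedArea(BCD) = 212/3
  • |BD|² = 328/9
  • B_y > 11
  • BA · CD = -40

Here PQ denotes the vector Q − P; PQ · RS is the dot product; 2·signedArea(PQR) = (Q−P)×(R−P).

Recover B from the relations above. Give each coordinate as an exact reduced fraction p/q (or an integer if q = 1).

1. B_x = 6  [BA · CD = -40 ∩ 2·signedArea(BCD) = 212/3]
2. B_y = 34/3  [BA · CD = -40 ∩ 2·signedArea(BCD) = 212/3]
   → B = (6, 34/3)

B = (6, 34/3)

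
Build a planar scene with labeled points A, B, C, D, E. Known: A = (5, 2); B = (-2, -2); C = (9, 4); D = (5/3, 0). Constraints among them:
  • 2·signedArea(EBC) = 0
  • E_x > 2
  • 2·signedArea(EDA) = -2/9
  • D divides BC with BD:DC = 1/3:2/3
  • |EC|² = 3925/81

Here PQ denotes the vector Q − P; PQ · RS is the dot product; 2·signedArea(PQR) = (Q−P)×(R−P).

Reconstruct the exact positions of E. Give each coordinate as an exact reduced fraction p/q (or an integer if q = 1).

1. E_x = 26/9  [2·signedArea(EBC) = 0 ∩ 2·signedArea(EDA) = -2/9]
2. E_y = 2/3  [2·signedArea(EBC) = 0 ∩ 2·signedArea(EDA) = -2/9]
   → E = (26/9, 2/3)

E = (26/9, 2/3)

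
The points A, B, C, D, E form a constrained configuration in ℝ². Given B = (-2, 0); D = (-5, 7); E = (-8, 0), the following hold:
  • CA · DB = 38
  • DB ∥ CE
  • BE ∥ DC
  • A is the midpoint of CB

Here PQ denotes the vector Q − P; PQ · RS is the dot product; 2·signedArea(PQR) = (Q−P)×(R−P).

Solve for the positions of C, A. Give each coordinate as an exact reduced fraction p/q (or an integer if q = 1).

A = (-13/2, 7/2)
C = (-11, 7)

1. C_x = -11  [DB ∥ CE ∩ BE ∥ DC]
2. C_y = 7  [DB ∥ CE ∩ BE ∥ DC]
   → C = (-11, 7)
3. A_x = -13/2  [A is the midpoint of CB]
4. A_y = 7/2  [A is the midpoint of CB]
   → A = (-13/2, 7/2)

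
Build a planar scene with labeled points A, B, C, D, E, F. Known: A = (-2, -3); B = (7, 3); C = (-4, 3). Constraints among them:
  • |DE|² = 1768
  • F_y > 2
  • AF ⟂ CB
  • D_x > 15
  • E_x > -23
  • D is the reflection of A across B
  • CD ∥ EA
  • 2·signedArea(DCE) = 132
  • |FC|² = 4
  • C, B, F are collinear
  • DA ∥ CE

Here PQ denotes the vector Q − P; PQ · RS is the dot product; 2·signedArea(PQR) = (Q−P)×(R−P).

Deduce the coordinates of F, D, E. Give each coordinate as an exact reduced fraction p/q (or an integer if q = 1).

D = (16, 9)
E = (-22, -9)
F = (-2, 3)

1. F_x = -2  [C, B, F are collinear ∩ AF ⟂ CB]
2. F_y = 3  [C, B, F are collinear ∩ AF ⟂ CB]
   → F = (-2, 3)
3. D_x = 16  [D is the reflection of A across B]
4. D_y = 9  [D is the reflection of A across B]
   → D = (16, 9)
5. E_x = -22  [CD ∥ EA ∩ DA ∥ CE]
6. E_y = -9  [CD ∥ EA ∩ DA ∥ CE]
   → E = (-22, -9)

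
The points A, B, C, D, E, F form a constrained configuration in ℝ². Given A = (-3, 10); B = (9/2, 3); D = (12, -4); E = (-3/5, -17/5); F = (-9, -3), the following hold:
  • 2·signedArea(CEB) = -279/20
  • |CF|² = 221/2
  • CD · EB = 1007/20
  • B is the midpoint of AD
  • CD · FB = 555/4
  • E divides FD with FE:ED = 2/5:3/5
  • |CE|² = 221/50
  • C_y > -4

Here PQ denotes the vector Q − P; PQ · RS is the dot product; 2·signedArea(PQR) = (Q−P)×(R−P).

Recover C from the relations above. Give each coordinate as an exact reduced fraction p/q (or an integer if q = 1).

C = (3/2, -7/2)

1. C_x = 3/2  [2·signedArea(CEB) = -279/20 ∩ CD · EB = 1007/20]
2. C_y = -7/2  [2·signedArea(CEB) = -279/20 ∩ CD · EB = 1007/20]
   → C = (3/2, -7/2)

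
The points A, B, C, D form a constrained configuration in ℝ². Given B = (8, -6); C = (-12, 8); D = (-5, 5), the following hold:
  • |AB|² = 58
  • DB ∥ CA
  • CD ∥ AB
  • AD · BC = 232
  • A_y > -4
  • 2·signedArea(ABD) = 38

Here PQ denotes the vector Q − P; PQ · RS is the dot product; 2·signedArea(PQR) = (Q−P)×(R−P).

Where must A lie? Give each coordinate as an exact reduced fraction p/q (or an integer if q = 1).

A = (1, -3)

1. A_x = 1  [CD ∥ AB ∩ DB ∥ CA]
2. A_y = -3  [CD ∥ AB ∩ DB ∥ CA]
   → A = (1, -3)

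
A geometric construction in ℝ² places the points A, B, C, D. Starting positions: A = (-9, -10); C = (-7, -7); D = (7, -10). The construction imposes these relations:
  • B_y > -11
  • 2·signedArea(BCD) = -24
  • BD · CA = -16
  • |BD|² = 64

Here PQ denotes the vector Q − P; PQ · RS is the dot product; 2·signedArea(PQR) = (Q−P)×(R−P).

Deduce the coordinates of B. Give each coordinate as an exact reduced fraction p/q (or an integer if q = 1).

B = (-1, -10)

1. B_x = -1  [BD · CA = -16 ∩ 2·signedArea(BCD) = -24]
2. B_y = -10  [BD · CA = -16 ∩ 2·signedArea(BCD) = -24]
   → B = (-1, -10)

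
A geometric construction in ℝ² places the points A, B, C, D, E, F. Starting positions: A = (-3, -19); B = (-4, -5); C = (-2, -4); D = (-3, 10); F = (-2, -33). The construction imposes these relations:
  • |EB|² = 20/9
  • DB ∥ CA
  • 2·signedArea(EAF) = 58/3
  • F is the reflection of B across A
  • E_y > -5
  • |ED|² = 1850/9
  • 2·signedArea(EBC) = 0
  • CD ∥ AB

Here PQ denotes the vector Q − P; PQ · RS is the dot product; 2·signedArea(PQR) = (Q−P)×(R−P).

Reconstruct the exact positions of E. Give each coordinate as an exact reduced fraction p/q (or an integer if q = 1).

E = (-8/3, -13/3)

1. E_x = -8/3  [2·signedArea(EBC) = 0 ∩ 2·signedArea(EAF) = 58/3]
2. E_y = -13/3  [2·signedArea(EBC) = 0 ∩ 2·signedArea(EAF) = 58/3]
   → E = (-8/3, -13/3)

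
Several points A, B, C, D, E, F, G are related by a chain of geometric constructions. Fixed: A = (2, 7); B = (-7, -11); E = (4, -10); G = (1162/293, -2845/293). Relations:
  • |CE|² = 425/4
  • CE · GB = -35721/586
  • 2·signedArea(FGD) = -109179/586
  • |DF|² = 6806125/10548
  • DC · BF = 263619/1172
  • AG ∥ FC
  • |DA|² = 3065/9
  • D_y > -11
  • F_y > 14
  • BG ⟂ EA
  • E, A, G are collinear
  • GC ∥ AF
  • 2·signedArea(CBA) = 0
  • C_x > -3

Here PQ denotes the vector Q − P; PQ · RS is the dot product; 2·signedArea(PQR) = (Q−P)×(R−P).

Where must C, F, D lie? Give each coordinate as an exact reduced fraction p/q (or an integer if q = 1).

C = (-5/2, -2)
D = (-10/3, -32/3)
F = (-2617/586, 4310/293)

1. C_x = -5/2  [2·signedArea(CBA) = 0 ∩ CE · GB = -35721/586]
2. C_y = -2  [2·signedArea(CBA) = 0 ∩ CE · GB = -35721/586]
   → C = (-5/2, -2)
3. F_x = -2617/586  [AG ∥ FC ∩ GC ∥ AF]
4. F_y = 4310/293  [AG ∥ FC ∩ GC ∥ AF]
   → F = (-2617/586, 4310/293)
5. D_x = -10/3  [DC · BF = 263619/1172 ∩ 2·signedArea(FGD) = -109179/586]
6. D_y = -32/3  [DC · BF = 263619/1172 ∩ 2·signedArea(FGD) = -109179/586]
   → D = (-10/3, -32/3)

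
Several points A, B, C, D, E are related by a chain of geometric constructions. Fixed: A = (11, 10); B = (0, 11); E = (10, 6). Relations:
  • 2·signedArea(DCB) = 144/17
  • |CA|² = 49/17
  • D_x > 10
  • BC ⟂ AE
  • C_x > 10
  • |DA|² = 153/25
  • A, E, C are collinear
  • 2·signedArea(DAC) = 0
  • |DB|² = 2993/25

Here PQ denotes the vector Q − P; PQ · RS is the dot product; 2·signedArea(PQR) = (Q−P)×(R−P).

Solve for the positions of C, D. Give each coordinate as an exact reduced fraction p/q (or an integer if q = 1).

C = (180/17, 142/17)
D = (52/5, 38/5)

1. C_x = 180/17  [A, E, C are collinear ∩ BC ⟂ AE]
2. C_y = 142/17  [A, E, C are collinear ∩ BC ⟂ AE]
   → C = (180/17, 142/17)
3. D_x = 52/5  [2·signedArea(DAC) = 0 ∩ 2·signedArea(DCB) = 144/17]
4. D_y = 38/5  [2·signedArea(DAC) = 0 ∩ 2·signedArea(DCB) = 144/17]
   → D = (52/5, 38/5)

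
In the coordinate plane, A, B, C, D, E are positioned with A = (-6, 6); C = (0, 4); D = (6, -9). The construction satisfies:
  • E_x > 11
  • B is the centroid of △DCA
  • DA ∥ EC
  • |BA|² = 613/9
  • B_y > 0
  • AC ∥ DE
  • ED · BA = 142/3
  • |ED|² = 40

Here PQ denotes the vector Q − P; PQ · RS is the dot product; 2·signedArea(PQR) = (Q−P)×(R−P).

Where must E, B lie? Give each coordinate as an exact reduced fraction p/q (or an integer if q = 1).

1. E_x = 12  [DA ∥ EC ∩ AC ∥ DE]
2. E_y = -11  [DA ∥ EC ∩ AC ∥ DE]
   → E = (12, -11)
3. B_x = 0  [B is the centroid of △DCA]
4. B_y = 1/3  [B is the centroid of △DCA]
   → B = (0, 1/3)

B = (0, 1/3)
E = (12, -11)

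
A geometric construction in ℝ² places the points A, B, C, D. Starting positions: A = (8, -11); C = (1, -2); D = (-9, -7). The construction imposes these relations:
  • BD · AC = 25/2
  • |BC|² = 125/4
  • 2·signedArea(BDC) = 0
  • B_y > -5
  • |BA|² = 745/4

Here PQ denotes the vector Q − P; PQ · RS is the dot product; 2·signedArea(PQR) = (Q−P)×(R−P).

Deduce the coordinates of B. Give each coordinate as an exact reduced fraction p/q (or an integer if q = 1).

1. B_x = -4  [2·signedArea(BDC) = 0 ∩ BD · AC = 25/2]
2. B_y = -9/2  [2·signedArea(BDC) = 0 ∩ BD · AC = 25/2]
   → B = (-4, -9/2)

B = (-4, -9/2)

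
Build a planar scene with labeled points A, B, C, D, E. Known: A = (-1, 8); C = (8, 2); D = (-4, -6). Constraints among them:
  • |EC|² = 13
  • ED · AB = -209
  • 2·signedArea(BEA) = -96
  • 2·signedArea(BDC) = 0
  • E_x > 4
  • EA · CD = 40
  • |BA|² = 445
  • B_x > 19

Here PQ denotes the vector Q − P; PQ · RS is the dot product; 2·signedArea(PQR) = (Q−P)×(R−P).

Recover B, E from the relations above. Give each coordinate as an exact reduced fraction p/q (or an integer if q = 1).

B = (20, 10)
E = (5, 4)

1. B_x = 20  [line -8·x + 12·y + 40 = 0 ∩ |BA|² = 445]
2. B_y = 10  [line -8·x + 12·y + 40 = 0 ∩ |BA|² = 445]
   → B = (20, 10)
3. E_x = 5  [EA · CD = 40 ∩ ED · AB = -209]
4. E_y = 4  [EA · CD = 40 ∩ ED · AB = -209]
   → E = (5, 4)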